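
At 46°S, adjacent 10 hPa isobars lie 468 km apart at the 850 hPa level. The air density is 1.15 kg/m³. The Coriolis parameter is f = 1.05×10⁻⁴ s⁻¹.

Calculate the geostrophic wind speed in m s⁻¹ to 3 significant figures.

17.7 m s⁻¹

Pressure gradient: |∂P/∂n| = 1000 Pa / 468000 m = 2.14×10⁻³ Pa/m
Geostrophic balance (pressure-gradient force = Coriolis force):
V_g = (1/(fρ)) |∂P/∂n| = 2.14×10⁻³ / (1.05×10⁻⁴ × 1.15) = 17.7 m/s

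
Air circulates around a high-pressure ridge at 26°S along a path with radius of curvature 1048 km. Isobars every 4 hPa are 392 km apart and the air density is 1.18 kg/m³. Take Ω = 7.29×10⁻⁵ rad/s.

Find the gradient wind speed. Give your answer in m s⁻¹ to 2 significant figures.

19 m s⁻¹

Coriolis parameter at 26°S:
f = 2Ω sin φ = 2 × 7.29×10⁻⁵ × sin 26° = 6.39×10⁻⁵ s⁻¹
Pressure gradient: |∂P/∂n| = 400 Pa / 392000 m = 1.02×10⁻³ Pa/m
Geostrophic speed: V_g = |∂P/∂n|/(fρ) = 1.02×10⁻³/(6.39×10⁻⁵ × 1.18) = 13.5 m/s
Around a high, pressure-gradient force acts outward with centrifugal, so Coriolis balances both:
fV = (1/ρ)|∂P/∂n| + V²/R  →  V² − fR·V + fR·V_g = 0
With fR = 6.39×10⁻⁵ × 1048×10³ m = 67.0 m/s:
V = [fR − √((fR)² − 4 fR V_g)]/2 = [67.0 − √(67.0² − 4×67.0×13.5)]/2 = 18.8 m/s
Supergeostrophic (V > V_g = 13.5 m/s), as expected around a high.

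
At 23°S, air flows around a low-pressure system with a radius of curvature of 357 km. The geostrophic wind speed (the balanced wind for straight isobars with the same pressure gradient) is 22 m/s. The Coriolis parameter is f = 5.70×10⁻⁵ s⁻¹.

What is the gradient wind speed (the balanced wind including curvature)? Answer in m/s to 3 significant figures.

13.3 m/s

Around a low, centrifugal force acts outward with Coriolis, so pressure-gradient force balances both:
(1/ρ)|∂P/∂n| = fV + V²/R  →  V² + fR·V − fR·V_g = 0
With fR = 5.70×10⁻⁵ × 357×10³ m = 20.3 m/s:
V = [−fR + √((fR)² + 4 fR V_g)]/2 = [−20.3 + √(20.3² + 4×20.3×22)]/2 = 13.3 m/s
Subgeostrophic (V < V_g = 22 m/s), as expected around a low.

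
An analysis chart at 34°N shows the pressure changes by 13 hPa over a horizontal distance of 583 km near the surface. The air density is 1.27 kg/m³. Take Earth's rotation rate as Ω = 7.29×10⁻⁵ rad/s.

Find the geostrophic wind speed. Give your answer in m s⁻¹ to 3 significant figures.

Coriolis parameter at 34°N:
f = 2Ω sin φ = 2 × 7.29×10⁻⁵ × sin 34° = 8.15×10⁻⁵ s⁻¹
Pressure gradient: |∂P/∂n| = 1300 Pa / 583000 m = 2.23×10⁻³ Pa/m
Geostrophic balance (pressure-gradient force = Coriolis force):
V_g = (1/(fρ)) |∂P/∂n| = 2.23×10⁻³ / (8.15×10⁻⁵ × 1.27) = 21.5 m/s

21.5 m s⁻¹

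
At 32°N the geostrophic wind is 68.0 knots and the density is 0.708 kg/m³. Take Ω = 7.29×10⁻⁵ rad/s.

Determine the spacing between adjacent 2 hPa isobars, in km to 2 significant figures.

Coriolis parameter at 32°N:
f = 2Ω sin φ = 2 × 7.29×10⁻⁵ × sin 32° = 7.73×10⁻⁵ s⁻¹
Wind speed in SI: 68.0 knots = 35.0 m/s
Geostrophic balance rearranged: |∂P/∂n| = f ρ V_g
|∂P/∂n| = 7.73×10⁻⁵ × 0.708 × 35.0 = 1.91×10⁻³ Pa/m
Isobar spacing: Δn = ΔP/|∂P/∂n| = 200 Pa / 1.91×10⁻³ Pa/m = 104516 m ≈ 100 km

100 km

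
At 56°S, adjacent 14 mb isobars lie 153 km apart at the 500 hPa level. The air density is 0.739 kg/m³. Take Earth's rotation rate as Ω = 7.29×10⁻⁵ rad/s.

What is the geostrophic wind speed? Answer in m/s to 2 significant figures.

100 m/s

Coriolis parameter at 56°S:
f = 2Ω sin φ = 2 × 7.29×10⁻⁵ × sin 56° = 1.21×10⁻⁴ s⁻¹
Pressure gradient: |∂P/∂n| = 1400 Pa / 153000 m = 9.15×10⁻³ Pa/m
Geostrophic balance (pressure-gradient force = Coriolis force):
V_g = (1/(fρ)) |∂P/∂n| = 9.15×10⁻³ / (1.21×10⁻⁴ × 0.739) = 102 m/s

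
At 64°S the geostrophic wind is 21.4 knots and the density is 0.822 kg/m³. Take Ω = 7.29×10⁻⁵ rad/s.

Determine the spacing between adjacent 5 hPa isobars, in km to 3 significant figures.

Coriolis parameter at 64°S:
f = 2Ω sin φ = 2 × 7.29×10⁻⁵ × sin 64° = 1.31×10⁻⁴ s⁻¹
Wind speed in SI: 21.4 knots = 11.0 m/s
Geostrophic balance rearranged: |∂P/∂n| = f ρ V_g
|∂P/∂n| = 1.31×10⁻⁴ × 0.822 × 11.0 = 1.19×10⁻³ Pa/m
Isobar spacing: Δn = ΔP/|∂P/∂n| = 500 Pa / 1.19×10⁻³ Pa/m = 421627 m ≈ 422 km

422 km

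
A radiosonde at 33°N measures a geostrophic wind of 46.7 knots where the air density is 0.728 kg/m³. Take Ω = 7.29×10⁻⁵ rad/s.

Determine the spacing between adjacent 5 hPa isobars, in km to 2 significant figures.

360 km

Coriolis parameter at 33°N:
f = 2Ω sin φ = 2 × 7.29×10⁻⁵ × sin 33° = 7.94×10⁻⁵ s⁻¹
Wind speed in SI: 46.7 knots = 24.0 m/s
Geostrophic balance rearranged: |∂P/∂n| = f ρ V_g
|∂P/∂n| = 7.94×10⁻⁵ × 0.728 × 24.0 = 1.39×10⁻³ Pa/m
Isobar spacing: Δn = ΔP/|∂P/∂n| = 500 Pa / 1.39×10⁻³ Pa/m = 360012 m ≈ 360 km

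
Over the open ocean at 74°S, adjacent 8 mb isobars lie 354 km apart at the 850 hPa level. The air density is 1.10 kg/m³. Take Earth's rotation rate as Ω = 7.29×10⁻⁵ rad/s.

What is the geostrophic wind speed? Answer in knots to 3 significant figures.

28.5 knots

Coriolis parameter at 74°S:
f = 2Ω sin φ = 2 × 7.29×10⁻⁵ × sin 74° = 1.40×10⁻⁴ s⁻¹
Pressure gradient: |∂P/∂n| = 800 Pa / 354000 m = 2.26×10⁻³ Pa/m
Geostrophic balance (pressure-gradient force = Coriolis force):
V_g = (1/(fρ)) |∂P/∂n| = 2.26×10⁻³ / (1.40×10⁻⁴ × 1.10) = 14.7 m/s
Converting: 14.7 m/s × 1.944 = 28.5 knots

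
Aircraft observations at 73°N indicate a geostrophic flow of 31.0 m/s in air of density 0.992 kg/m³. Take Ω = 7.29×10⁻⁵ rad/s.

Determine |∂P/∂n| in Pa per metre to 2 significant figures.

4.3×10⁻³ Pa/m

Coriolis parameter at 73°N:
f = 2Ω sin φ = 2 × 7.29×10⁻⁵ × sin 73° = 1.39×10⁻⁴ s⁻¹
Geostrophic balance rearranged: |∂P/∂n| = f ρ V_g
|∂P/∂n| = 1.39×10⁻⁴ × 0.992 × 31.0 = 4.29×10⁻³ Pa/m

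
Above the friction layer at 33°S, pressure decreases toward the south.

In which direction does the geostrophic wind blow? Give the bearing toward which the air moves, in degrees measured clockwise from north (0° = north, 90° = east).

The pressure-gradient force points toward the south (bearing 180°).
Geostrophic balance: in the Southern Hemisphere the Coriolis force deflects motion to the left, so the geostrophic wind blows 90° to the left of the pressure-gradient force (low pressure on the right).
Rotating 180° by 90° counterclockwise gives 090° — the wind blows toward the east.

090°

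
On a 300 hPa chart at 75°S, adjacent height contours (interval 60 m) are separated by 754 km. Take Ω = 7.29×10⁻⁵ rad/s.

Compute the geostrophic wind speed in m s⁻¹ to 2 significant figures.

Coriolis parameter at 75°S:
f = 2Ω sin φ = 2 × 7.29×10⁻⁵ × sin 75° = 1.41×10⁻⁴ s⁻¹
Height gradient: |∂Z/∂n| = 60 m / 754000 m = 7.96×10⁻⁵
On a pressure surface, geostrophic balance gives V_g = (g/f)|∂Z/∂n|:
V_g = 9.81 × 7.96×10⁻⁵ / 1.41×10⁻⁴ = 5.54 m/s

5.5 m s⁻¹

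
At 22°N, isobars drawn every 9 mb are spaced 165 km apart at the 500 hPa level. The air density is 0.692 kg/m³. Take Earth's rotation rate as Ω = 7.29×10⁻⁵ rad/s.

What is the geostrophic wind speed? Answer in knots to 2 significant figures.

280 knots

Coriolis parameter at 22°N:
f = 2Ω sin φ = 2 × 7.29×10⁻⁵ × sin 22° = 5.46×10⁻⁵ s⁻¹
Pressure gradient: |∂P/∂n| = 900 Pa / 165000 m = 5.45×10⁻³ Pa/m
Geostrophic balance (pressure-gradient force = Coriolis force):
V_g = (1/(fρ)) |∂P/∂n| = 5.45×10⁻³ / (5.46×10⁻⁵ × 0.692) = 144 m/s
Converting: 144 m/s × 1.944 = 280 knots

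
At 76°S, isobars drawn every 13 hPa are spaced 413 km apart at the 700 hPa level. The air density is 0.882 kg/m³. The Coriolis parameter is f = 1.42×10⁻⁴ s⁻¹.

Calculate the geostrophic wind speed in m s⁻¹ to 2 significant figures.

25 m s⁻¹

Pressure gradient: |∂P/∂n| = 1300 Pa / 413000 m = 3.15×10⁻³ Pa/m
Geostrophic balance (pressure-gradient force = Coriolis force):
V_g = (1/(fρ)) |∂P/∂n| = 3.15×10⁻³ / (1.42×10⁻⁴ × 0.882) = 25.1 m/s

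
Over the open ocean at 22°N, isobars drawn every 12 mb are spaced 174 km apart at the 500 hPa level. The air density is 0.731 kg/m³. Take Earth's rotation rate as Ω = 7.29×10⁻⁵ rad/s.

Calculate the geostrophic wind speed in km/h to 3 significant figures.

Coriolis parameter at 22°N:
f = 2Ω sin φ = 2 × 7.29×10⁻⁵ × sin 22° = 5.46×10⁻⁵ s⁻¹
Pressure gradient: |∂P/∂n| = 1200 Pa / 174000 m = 6.90×10⁻³ Pa/m
Geostrophic balance (pressure-gradient force = Coriolis force):
V_g = (1/(fρ)) |∂P/∂n| = 6.90×10⁻³ / (5.46×10⁻⁵ × 0.731) = 173 m/s
Converting: 173 m/s × 3.6 = 622 km/h

622 km/h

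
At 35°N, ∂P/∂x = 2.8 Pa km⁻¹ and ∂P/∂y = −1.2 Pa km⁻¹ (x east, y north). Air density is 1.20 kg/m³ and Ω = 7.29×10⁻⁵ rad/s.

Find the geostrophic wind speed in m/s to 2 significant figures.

Coriolis parameter at 35°N:
f = 2Ω sin φ = 2 × 7.29×10⁻⁵ × sin 35° = 8.36×10⁻⁵ s⁻¹
Component geostrophic relations (x east, y north):
u_g = −(1/(fρ)) ∂P/∂y,  v_g = (1/(fρ)) ∂P/∂x
u_g = −(−1.2×10⁻³)/(8.36×10⁻⁵ × 1.20) = 12.0 m/s;  v_g = (2.8×10⁻³)/(8.36×10⁻⁵ × 1.20) = 27.9 m/s
|V_g| = √(u_g² + v_g²) = 30.4 m/s

30 m/s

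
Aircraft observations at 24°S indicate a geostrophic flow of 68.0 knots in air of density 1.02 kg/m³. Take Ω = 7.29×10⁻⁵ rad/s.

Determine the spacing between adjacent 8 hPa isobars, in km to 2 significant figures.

380 km

Coriolis parameter at 24°S:
f = 2Ω sin φ = 2 × 7.29×10⁻⁵ × sin 24° = 5.93×10⁻⁵ s⁻¹
Wind speed in SI: 68.0 knots = 35.0 m/s
Geostrophic balance rearranged: |∂P/∂n| = f ρ V_g
|∂P/∂n| = 5.93×10⁻⁵ × 1.02 × 35.0 = 2.12×10⁻³ Pa/m
Isobar spacing: Δn = ΔP/|∂P/∂n| = 800 Pa / 2.12×10⁻³ Pa/m = 378070 m ≈ 380 km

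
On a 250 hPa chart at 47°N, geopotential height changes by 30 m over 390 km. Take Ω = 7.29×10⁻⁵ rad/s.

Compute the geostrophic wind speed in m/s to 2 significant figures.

Coriolis parameter at 47°N:
f = 2Ω sin φ = 2 × 7.29×10⁻⁵ × sin 47° = 1.07×10⁻⁴ s⁻¹
Height gradient: |∂Z/∂n| = 30 m / 390000 m = 7.69×10⁻⁵
On a pressure surface, geostrophic balance gives V_g = (g/f)|∂Z/∂n|:
V_g = 9.81 × 7.69×10⁻⁵ / 1.07×10⁻⁴ = 7.08 m/s

7.1 m/s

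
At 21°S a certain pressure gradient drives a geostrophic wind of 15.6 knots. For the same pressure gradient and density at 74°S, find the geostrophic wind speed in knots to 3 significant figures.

5.82 knots

With the same pressure gradient and density, V_g ∝ 1/f ∝ 1/sin φ.
V₂ = V₁ · sin φ₁ / sin φ₂ = 15.6 × sin 21° / sin 74°
V₂ = 15.6 × 0.3584/0.9613 = 5.82 knots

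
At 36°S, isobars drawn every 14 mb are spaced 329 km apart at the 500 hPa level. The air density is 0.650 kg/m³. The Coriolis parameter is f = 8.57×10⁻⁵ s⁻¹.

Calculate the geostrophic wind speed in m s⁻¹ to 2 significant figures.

Pressure gradient: |∂P/∂n| = 1400 Pa / 329000 m = 4.26×10⁻³ Pa/m
Geostrophic balance (pressure-gradient force = Coriolis force):
V_g = (1/(fρ)) |∂P/∂n| = 4.26×10⁻³ / (8.57×10⁻⁵ × 0.650) = 76.4 m/s

76 m s⁻¹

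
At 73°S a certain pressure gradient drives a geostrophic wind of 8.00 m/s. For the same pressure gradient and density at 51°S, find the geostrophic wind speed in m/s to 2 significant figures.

With the same pressure gradient and density, V_g ∝ 1/f ∝ 1/sin φ.
V₂ = V₁ · sin φ₁ / sin φ₂ = 8.00 × sin 73° / sin 51°
V₂ = 8.00 × 0.9563/0.7771 = 9.8 m/s

9.8 m/s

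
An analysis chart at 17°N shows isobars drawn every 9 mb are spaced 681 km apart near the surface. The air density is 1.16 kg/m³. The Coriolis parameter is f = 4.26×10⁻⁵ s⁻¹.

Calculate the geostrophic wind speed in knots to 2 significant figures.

Pressure gradient: |∂P/∂n| = 900 Pa / 681000 m = 1.32×10⁻³ Pa/m
Geostrophic balance (pressure-gradient force = Coriolis force):
V_g = (1/(fρ)) |∂P/∂n| = 1.32×10⁻³ / (4.26×10⁻⁵ × 1.16) = 26.7 m/s
Converting: 26.7 m/s × 1.944 = 52 knots

52 knots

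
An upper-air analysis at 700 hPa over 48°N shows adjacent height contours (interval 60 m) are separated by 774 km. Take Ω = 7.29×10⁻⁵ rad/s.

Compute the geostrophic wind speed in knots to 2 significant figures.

Coriolis parameter at 48°N:
f = 2Ω sin φ = 2 × 7.29×10⁻⁵ × sin 48° = 1.08×10⁻⁴ s⁻¹
Height gradient: |∂Z/∂n| = 60 m / 774000 m = 7.75×10⁻⁵
On a pressure surface, geostrophic balance gives V_g = (g/f)|∂Z/∂n|:
V_g = 9.81 × 7.75×10⁻⁵ / 1.08×10⁻⁴ = 7.02 m/s
Converting: 7.02 m/s × 1.944 = 14 knots

14 knots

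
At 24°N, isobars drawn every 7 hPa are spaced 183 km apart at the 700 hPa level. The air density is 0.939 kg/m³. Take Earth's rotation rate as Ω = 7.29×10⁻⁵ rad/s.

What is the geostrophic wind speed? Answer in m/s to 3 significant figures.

68.7 m/s

Coriolis parameter at 24°N:
f = 2Ω sin φ = 2 × 7.29×10⁻⁵ × sin 24° = 5.93×10⁻⁵ s⁻¹
Pressure gradient: |∂P/∂n| = 700 Pa / 183000 m = 3.83×10⁻³ Pa/m
Geostrophic balance (pressure-gradient force = Coriolis force):
V_g = (1/(fρ)) |∂P/∂n| = 3.83×10⁻³ / (5.93×10⁻⁵ × 0.939) = 68.7 m/s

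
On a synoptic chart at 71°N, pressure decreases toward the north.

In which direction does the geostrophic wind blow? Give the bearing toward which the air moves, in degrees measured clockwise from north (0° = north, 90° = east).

The pressure-gradient force points toward the north (bearing 000°).
Geostrophic balance: in the Northern Hemisphere the Coriolis force deflects motion to the right, so the geostrophic wind blows 90° to the right of the pressure-gradient force (low pressure on the left).
Rotating 000° by 90° clockwise gives 090° — the wind blows toward the east.

090°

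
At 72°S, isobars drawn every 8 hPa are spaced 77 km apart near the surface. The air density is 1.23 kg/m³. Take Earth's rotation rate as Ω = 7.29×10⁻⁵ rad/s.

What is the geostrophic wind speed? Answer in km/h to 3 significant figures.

219 km/h

Coriolis parameter at 72°S:
f = 2Ω sin φ = 2 × 7.29×10⁻⁵ × sin 72° = 1.39×10⁻⁴ s⁻¹
Pressure gradient: |∂P/∂n| = 800 Pa / 77000 m = 1.04×10⁻² Pa/m
Geostrophic balance (pressure-gradient force = Coriolis force):
V_g = (1/(fρ)) |∂P/∂n| = 1.04×10⁻² / (1.39×10⁻⁴ × 1.23) = 60.9 m/s
Converting: 60.9 m/s × 3.6 = 219 km/h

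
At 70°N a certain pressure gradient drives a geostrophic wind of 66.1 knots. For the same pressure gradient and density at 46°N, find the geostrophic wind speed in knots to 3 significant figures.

86.3 knots

With the same pressure gradient and density, V_g ∝ 1/f ∝ 1/sin φ.
V₂ = V₁ · sin φ₁ / sin φ₂ = 66.1 × sin 70° / sin 46°
V₂ = 66.1 × 0.9397/0.7193 = 86.3 knots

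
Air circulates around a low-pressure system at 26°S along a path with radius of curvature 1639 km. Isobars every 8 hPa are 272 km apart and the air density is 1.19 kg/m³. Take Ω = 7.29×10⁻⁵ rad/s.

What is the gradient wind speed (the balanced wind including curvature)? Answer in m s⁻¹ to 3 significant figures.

Coriolis parameter at 26°S:
f = 2Ω sin φ = 2 × 7.29×10⁻⁵ × sin 26° = 6.39×10⁻⁵ s⁻¹
Pressure gradient: |∂P/∂n| = 800 Pa / 272000 m = 2.94×10⁻³ Pa/m
Geostrophic speed: V_g = |∂P/∂n|/(fρ) = 2.94×10⁻³/(6.39×10⁻⁵ × 1.19) = 38.7 m/s
Around a low, centrifugal force acts outward with Coriolis, so pressure-gradient force balances both:
(1/ρ)|∂P/∂n| = fV + V²/R  →  V² + fR·V − fR·V_g = 0
With fR = 6.39×10⁻⁵ × 1639×10³ m = 105 m/s:
V = [−fR + √((fR)² + 4 fR V_g)]/2 = [−105 + √(105² + 4×105×38.7)]/2 = 30 m/s
Subgeostrophic (V < V_g = 38.7 m/s), as expected around a low.

30.0 m s⁻¹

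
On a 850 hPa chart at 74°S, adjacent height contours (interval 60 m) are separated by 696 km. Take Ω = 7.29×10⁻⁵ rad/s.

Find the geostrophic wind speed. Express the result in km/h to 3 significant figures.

Coriolis parameter at 74°S:
f = 2Ω sin φ = 2 × 7.29×10⁻⁵ × sin 74° = 1.40×10⁻⁴ s⁻¹
Height gradient: |∂Z/∂n| = 60 m / 696000 m = 8.62×10⁻⁵
On a pressure surface, geostrophic balance gives V_g = (g/f)|∂Z/∂n|:
V_g = 9.81 × 8.62×10⁻⁵ / 1.40×10⁻⁴ = 6.03 m/s
Converting: 6.03 m/s × 3.6 = 21.7 km/h

21.7 km/h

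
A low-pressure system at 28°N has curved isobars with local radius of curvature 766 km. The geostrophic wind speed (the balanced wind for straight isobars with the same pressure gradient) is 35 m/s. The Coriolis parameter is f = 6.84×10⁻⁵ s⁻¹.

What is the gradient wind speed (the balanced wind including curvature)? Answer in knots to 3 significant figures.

46.7 knots

Around a low, centrifugal force acts outward with Coriolis, so pressure-gradient force balances both:
(1/ρ)|∂P/∂n| = fV + V²/R  →  V² + fR·V − fR·V_g = 0
With fR = 6.84×10⁻⁵ × 766×10³ m = 52.4 m/s:
V = [−fR + √((fR)² + 4 fR V_g)]/2 = [−52.4 + √(52.4² + 4×52.4×35)]/2 = 24 m/s
Subgeostrophic (V < V_g = 35 m/s), as expected around a low.
Converting: 24 m/s × 1.944 = 46.7 knots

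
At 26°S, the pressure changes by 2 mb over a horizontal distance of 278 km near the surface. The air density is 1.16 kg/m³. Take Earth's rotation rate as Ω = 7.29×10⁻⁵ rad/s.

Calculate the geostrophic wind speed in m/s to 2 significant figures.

9.7 m/s

Coriolis parameter at 26°S:
f = 2Ω sin φ = 2 × 7.29×10⁻⁵ × sin 26° = 6.39×10⁻⁵ s⁻¹
Pressure gradient: |∂P/∂n| = 200 Pa / 278000 m = 7.19×10⁻⁴ Pa/m
Geostrophic balance (pressure-gradient force = Coriolis force):
V_g = (1/(fρ)) |∂P/∂n| = 7.19×10⁻⁴ / (6.39×10⁻⁵ × 1.16) = 9.70 m/s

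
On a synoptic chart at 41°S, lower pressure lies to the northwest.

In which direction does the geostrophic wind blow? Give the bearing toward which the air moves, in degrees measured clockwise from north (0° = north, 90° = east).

The pressure-gradient force points toward the northwest (bearing 315°).
Geostrophic balance: in the Southern Hemisphere the Coriolis force deflects motion to the left, so the geostrophic wind blows 90° to the left of the pressure-gradient force (low pressure on the right).
Rotating 315° by 90° counterclockwise gives 225° — the wind blows toward the southwest.

225°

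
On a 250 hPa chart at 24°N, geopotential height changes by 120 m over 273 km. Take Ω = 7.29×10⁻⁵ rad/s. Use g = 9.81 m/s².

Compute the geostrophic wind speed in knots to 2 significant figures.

Coriolis parameter at 24°N:
f = 2Ω sin φ = 2 × 7.29×10⁻⁵ × sin 24° = 5.93×10⁻⁵ s⁻¹
Height gradient: |∂Z/∂n| = 120 m / 273000 m = 4.40×10⁻⁴
On a pressure surface, geostrophic balance gives V_g = (g/f)|∂Z/∂n|:
V_g = 9.81 × 4.40×10⁻⁴ / 5.93×10⁻⁵ = 72.7 m/s
Converting: 72.7 m/s × 1.944 = 140 knots

140 knots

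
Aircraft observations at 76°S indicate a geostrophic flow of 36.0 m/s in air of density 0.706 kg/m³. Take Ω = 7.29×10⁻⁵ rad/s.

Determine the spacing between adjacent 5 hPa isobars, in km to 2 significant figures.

Coriolis parameter at 76°S:
f = 2Ω sin φ = 2 × 7.29×10⁻⁵ × sin 76° = 1.41×10⁻⁴ s⁻¹
Geostrophic balance rearranged: |∂P/∂n| = f ρ V_g
|∂P/∂n| = 1.41×10⁻⁴ × 0.706 × 36.0 = 3.60×10⁻³ Pa/m
Isobar spacing: Δn = ΔP/|∂P/∂n| = 500 Pa / 3.60×10⁻³ Pa/m = 139060 m ≈ 140 km

140 km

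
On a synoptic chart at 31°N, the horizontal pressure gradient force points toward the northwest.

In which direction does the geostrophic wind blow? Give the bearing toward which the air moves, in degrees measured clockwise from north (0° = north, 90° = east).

The pressure-gradient force points toward the northwest (bearing 315°).
Geostrophic balance: in the Northern Hemisphere the Coriolis force deflects motion to the right, so the geostrophic wind blows 90° to the right of the pressure-gradient force (low pressure on the left).
Rotating 315° by 90° clockwise gives 045° — the wind blows toward the northeast.

045°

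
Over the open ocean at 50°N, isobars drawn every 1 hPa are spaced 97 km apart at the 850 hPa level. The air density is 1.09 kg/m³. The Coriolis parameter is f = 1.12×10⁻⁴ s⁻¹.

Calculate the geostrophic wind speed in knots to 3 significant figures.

Pressure gradient: |∂P/∂n| = 100 Pa / 97000 m = 1.03×10⁻³ Pa/m
Geostrophic balance (pressure-gradient force = Coriolis force):
V_g = (1/(fρ)) |∂P/∂n| = 1.03×10⁻³ / (1.12×10⁻⁴ × 1.09) = 8.44 m/s
Converting: 8.44 m/s × 1.944 = 16.4 knots

16.4 knots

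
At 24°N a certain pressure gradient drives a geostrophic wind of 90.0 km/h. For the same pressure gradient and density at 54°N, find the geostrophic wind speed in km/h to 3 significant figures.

With the same pressure gradient and density, V_g ∝ 1/f ∝ 1/sin φ.
V₂ = V₁ · sin φ₁ / sin φ₂ = 90.0 × sin 24° / sin 54°
V₂ = 90.0 × 0.4067/0.8090 = 45.2 km/h

45.2 km/h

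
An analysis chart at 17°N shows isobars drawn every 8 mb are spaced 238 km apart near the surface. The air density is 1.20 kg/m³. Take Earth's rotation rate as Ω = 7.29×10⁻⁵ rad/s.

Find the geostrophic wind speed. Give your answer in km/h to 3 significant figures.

Coriolis parameter at 17°N:
f = 2Ω sin φ = 2 × 7.29×10⁻⁵ × sin 17° = 4.26×10⁻⁵ s⁻¹
Pressure gradient: |∂P/∂n| = 800 Pa / 238000 m = 3.36×10⁻³ Pa/m
Geostrophic balance (pressure-gradient force = Coriolis force):
V_g = (1/(fρ)) |∂P/∂n| = 3.36×10⁻³ / (4.26×10⁻⁵ × 1.20) = 65.7 m/s
Converting: 65.7 m/s × 3.6 = 237 km/h

237 km/h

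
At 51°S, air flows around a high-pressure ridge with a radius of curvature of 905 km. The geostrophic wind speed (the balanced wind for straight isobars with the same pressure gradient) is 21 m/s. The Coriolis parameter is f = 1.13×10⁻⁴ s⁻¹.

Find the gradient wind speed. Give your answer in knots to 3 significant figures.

57.4 knots

Around a high, pressure-gradient force acts outward with centrifugal, so Coriolis balances both:
fV = (1/ρ)|∂P/∂n| + V²/R  →  V² − fR·V + fR·V_g = 0
With fR = 1.13×10⁻⁴ × 905×10³ m = 102 m/s:
V = [fR − √((fR)² − 4 fR V_g)]/2 = [102 − √(102² − 4×102×21)]/2 = 29.5 m/s
Supergeostrophic (V > V_g = 21 m/s), as expected around a high.
Converting: 29.5 m/s × 1.944 = 57.4 knots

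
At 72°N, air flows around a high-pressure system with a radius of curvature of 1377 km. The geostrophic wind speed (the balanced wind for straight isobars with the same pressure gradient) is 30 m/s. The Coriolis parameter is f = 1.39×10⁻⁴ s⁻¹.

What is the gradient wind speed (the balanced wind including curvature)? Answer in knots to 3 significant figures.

Around a high, pressure-gradient force acts outward with centrifugal, so Coriolis balances both:
fV = (1/ρ)|∂P/∂n| + V²/R  →  V² − fR·V + fR·V_g = 0
With fR = 1.39×10⁻⁴ × 1377×10³ m = 191 m/s:
V = [fR − √((fR)² − 4 fR V_g)]/2 = [191 − √(191² − 4×191×30)]/2 = 37.2 m/s
Supergeostrophic (V > V_g = 30 m/s), as expected around a high.
Converting: 37.2 m/s × 1.944 = 72.4 knots

72.4 knots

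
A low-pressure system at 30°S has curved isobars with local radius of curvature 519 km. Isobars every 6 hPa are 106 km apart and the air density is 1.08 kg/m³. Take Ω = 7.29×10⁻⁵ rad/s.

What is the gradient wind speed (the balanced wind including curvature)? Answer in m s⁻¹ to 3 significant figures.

Coriolis parameter at 30°S:
f = 2Ω sin φ = 2 × 7.29×10⁻⁵ × sin 30° = 7.29×10⁻⁵ s⁻¹
Pressure gradient: |∂P/∂n| = 600 Pa / 106000 m = 5.66×10⁻³ Pa/m
Geostrophic speed: V_g = |∂P/∂n|/(fρ) = 5.66×10⁻³/(7.29×10⁻⁵ × 1.08) = 71.9 m/s
Around a low, centrifugal force acts outward with Coriolis, so pressure-gradient force balances both:
(1/ρ)|∂P/∂n| = fV + V²/R  →  V² + fR·V − fR·V_g = 0
With fR = 7.29×10⁻⁵ × 519×10³ m = 37.8 m/s:
V = [−fR + √((fR)² + 4 fR V_g)]/2 = [−37.8 + √(37.8² + 4×37.8×71.9)]/2 = 36.6 m/s
Subgeostrophic (V < V_g = 71.9 m/s), as expected around a low.

36.6 m s⁻¹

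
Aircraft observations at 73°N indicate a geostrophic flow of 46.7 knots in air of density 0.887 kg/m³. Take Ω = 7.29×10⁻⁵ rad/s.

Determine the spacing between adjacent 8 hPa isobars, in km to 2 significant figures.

Coriolis parameter at 73°N:
f = 2Ω sin φ = 2 × 7.29×10⁻⁵ × sin 73° = 1.39×10⁻⁴ s⁻¹
Wind speed in SI: 46.7 knots = 24.0 m/s
Geostrophic balance rearranged: |∂P/∂n| = f ρ V_g
|∂P/∂n| = 1.39×10⁻⁴ × 0.887 × 24.0 = 2.97×10⁻³ Pa/m
Isobar spacing: Δn = ΔP/|∂P/∂n| = 800 Pa / 2.97×10⁻³ Pa/m = 269251 m ≈ 270 km

270 km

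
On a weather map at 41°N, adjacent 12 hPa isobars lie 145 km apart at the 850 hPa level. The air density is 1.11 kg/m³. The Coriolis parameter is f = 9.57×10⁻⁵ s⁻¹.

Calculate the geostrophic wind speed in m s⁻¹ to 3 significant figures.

Pressure gradient: |∂P/∂n| = 1200 Pa / 145000 m = 8.28×10⁻³ Pa/m
Geostrophic balance (pressure-gradient force = Coriolis force):
V_g = (1/(fρ)) |∂P/∂n| = 8.28×10⁻³ / (9.57×10⁻⁵ × 1.11) = 77.9 m/s

77.9 m s⁻¹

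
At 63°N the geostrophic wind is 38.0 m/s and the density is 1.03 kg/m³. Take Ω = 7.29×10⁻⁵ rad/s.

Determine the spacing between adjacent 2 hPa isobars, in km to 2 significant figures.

Coriolis parameter at 63°N:
f = 2Ω sin φ = 2 × 7.29×10⁻⁵ × sin 63° = 1.30×10⁻⁴ s⁻¹
Geostrophic balance rearranged: |∂P/∂n| = f ρ V_g
|∂P/∂n| = 1.30×10⁻⁴ × 1.03 × 38.0 = 5.08×10⁻³ Pa/m
Isobar spacing: Δn = ΔP/|∂P/∂n| = 200 Pa / 5.08×10⁻³ Pa/m = 39334 m ≈ 39 km

39 km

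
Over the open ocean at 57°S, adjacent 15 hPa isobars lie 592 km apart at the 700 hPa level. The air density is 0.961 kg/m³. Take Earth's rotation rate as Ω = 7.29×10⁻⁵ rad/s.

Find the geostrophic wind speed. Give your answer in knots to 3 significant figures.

Coriolis parameter at 57°S:
f = 2Ω sin φ = 2 × 7.29×10⁻⁵ × sin 57° = 1.22×10⁻⁴ s⁻¹
Pressure gradient: |∂P/∂n| = 1500 Pa / 592000 m = 2.53×10⁻³ Pa/m
Geostrophic balance (pressure-gradient force = Coriolis force):
V_g = (1/(fρ)) |∂P/∂n| = 2.53×10⁻³ / (1.22×10⁻⁴ × 0.961) = 21.6 m/s
Converting: 21.6 m/s × 1.944 = 41.9 knots

41.9 knots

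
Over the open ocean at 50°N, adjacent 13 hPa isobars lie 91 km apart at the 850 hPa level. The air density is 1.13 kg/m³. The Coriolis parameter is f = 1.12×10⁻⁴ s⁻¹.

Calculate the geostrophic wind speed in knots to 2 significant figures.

220 knots

Pressure gradient: |∂P/∂n| = 1300 Pa / 91000 m = 1.43×10⁻² Pa/m
Geostrophic balance (pressure-gradient force = Coriolis force):
V_g = (1/(fρ)) |∂P/∂n| = 1.43×10⁻² / (1.12×10⁻⁴ × 1.13) = 113 m/s
Converting: 113 m/s × 1.944 = 220 knots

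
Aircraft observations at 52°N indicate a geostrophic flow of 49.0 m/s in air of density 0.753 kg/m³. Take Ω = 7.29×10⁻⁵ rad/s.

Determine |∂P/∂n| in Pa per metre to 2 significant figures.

4.2×10⁻³ Pa/m

Coriolis parameter at 52°N:
f = 2Ω sin φ = 2 × 7.29×10⁻⁵ × sin 52° = 1.15×10⁻⁴ s⁻¹
Geostrophic balance rearranged: |∂P/∂n| = f ρ V_g
|∂P/∂n| = 1.15×10⁻⁴ × 0.753 × 49.0 = 4.24×10⁻³ Pa/m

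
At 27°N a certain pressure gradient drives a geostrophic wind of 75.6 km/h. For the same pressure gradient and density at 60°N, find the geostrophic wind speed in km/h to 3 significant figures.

39.6 km/h

With the same pressure gradient and density, V_g ∝ 1/f ∝ 1/sin φ.
V₂ = V₁ · sin φ₁ / sin φ₂ = 75.6 × sin 27° / sin 60°
V₂ = 75.6 × 0.4540/0.8660 = 39.6 km/h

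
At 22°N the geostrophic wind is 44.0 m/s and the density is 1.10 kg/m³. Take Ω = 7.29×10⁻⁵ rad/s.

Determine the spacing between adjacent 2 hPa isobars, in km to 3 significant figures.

Coriolis parameter at 22°N:
f = 2Ω sin φ = 2 × 7.29×10⁻⁵ × sin 22° = 5.46×10⁻⁵ s⁻¹
Geostrophic balance rearranged: |∂P/∂n| = f ρ V_g
|∂P/∂n| = 5.46×10⁻⁵ × 1.10 × 44.0 = 2.64×10⁻³ Pa/m
Isobar spacing: Δn = ΔP/|∂P/∂n| = 200 Pa / 2.64×10⁻³ Pa/m = 75657 m ≈ 75.7 km

75.7 km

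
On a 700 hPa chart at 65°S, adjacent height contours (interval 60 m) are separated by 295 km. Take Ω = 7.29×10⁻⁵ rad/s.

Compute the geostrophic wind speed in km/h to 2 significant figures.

54 km/h

Coriolis parameter at 65°S:
f = 2Ω sin φ = 2 × 7.29×10⁻⁵ × sin 65° = 1.32×10⁻⁴ s⁻¹
Height gradient: |∂Z/∂n| = 60 m / 295000 m = 2.03×10⁻⁴
On a pressure surface, geostrophic balance gives V_g = (g/f)|∂Z/∂n|:
V_g = 9.81 × 2.03×10⁻⁴ / 1.32×10⁻⁴ = 15.1 m/s
Converting: 15.1 m/s × 3.6 = 54 km/h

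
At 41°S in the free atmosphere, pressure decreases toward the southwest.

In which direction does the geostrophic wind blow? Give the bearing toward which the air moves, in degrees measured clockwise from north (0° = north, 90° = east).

The pressure-gradient force points toward the southwest (bearing 225°).
Geostrophic balance: in the Southern Hemisphere the Coriolis force deflects motion to the left, so the geostrophic wind blows 90° to the left of the pressure-gradient force (low pressure on the right).
Rotating 225° by 90° counterclockwise gives 135° — the wind blows toward the southeast.

135°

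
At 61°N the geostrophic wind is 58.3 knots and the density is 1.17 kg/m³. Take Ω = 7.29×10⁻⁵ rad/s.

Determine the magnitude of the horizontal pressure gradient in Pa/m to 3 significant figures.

4.47×10⁻³ Pa/m

Coriolis parameter at 61°N:
f = 2Ω sin φ = 2 × 7.29×10⁻⁵ × sin 61° = 1.28×10⁻⁴ s⁻¹
Wind speed in SI: 58.3 knots = 30.0 m/s
Geostrophic balance rearranged: |∂P/∂n| = f ρ V_g
|∂P/∂n| = 1.28×10⁻⁴ × 1.17 × 30.0 = 4.47×10⁻³ Pa/m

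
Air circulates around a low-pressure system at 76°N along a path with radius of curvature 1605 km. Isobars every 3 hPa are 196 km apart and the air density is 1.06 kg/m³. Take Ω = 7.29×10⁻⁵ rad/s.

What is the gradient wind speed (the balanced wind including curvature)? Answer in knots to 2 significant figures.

19 knots

Coriolis parameter at 76°N:
f = 2Ω sin φ = 2 × 7.29×10⁻⁵ × sin 76° = 1.41×10⁻⁴ s⁻¹
Pressure gradient: |∂P/∂n| = 300 Pa / 196000 m = 1.53×10⁻³ Pa/m
Geostrophic speed: V_g = |∂P/∂n|/(fρ) = 1.53×10⁻³/(1.41×10⁻⁴ × 1.06) = 10.2 m/s
Around a low, centrifugal force acts outward with Coriolis, so pressure-gradient force balances both:
(1/ρ)|∂P/∂n| = fV + V²/R  →  V² + fR·V − fR·V_g = 0
With fR = 1.41×10⁻⁴ × 1605×10³ m = 227 m/s:
V = [−fR + √((fR)² + 4 fR V_g)]/2 = [−227 + √(227² + 4×227×10.2)]/2 = 9.79 m/s
Subgeostrophic (V < V_g = 10.2 m/s), as expected around a low.
Converting: 9.79 m/s × 1.944 = 19 knots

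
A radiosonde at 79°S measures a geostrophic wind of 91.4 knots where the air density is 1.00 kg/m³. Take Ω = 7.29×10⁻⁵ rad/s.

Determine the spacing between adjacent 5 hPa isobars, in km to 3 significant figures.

Coriolis parameter at 79°S:
f = 2Ω sin φ = 2 × 7.29×10⁻⁵ × sin 79° = 1.43×10⁻⁴ s⁻¹
Wind speed in SI: 91.4 knots = 47.0 m/s
Geostrophic balance rearranged: |∂P/∂n| = f ρ V_g
|∂P/∂n| = 1.43×10⁻⁴ × 1.00 × 47.0 = 6.73×10⁻³ Pa/m
Isobar spacing: Δn = ΔP/|∂P/∂n| = 500 Pa / 6.73×10⁻³ Pa/m = 74299 m ≈ 74.3 km

74.3 km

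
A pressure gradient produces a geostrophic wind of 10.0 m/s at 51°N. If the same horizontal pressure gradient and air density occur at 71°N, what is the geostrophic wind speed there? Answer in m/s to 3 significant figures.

8.22 m/s

With the same pressure gradient and density, V_g ∝ 1/f ∝ 1/sin φ.
V₂ = V₁ · sin φ₁ / sin φ₂ = 10.0 × sin 51° / sin 71°
V₂ = 10.0 × 0.7771/0.9455 = 8.22 m/s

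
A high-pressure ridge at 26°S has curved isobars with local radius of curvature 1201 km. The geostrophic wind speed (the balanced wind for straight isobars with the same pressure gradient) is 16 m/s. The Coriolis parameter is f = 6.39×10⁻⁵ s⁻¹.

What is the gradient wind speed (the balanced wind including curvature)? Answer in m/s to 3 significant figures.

22.7 m/s

Around a high, pressure-gradient force acts outward with centrifugal, so Coriolis balances both:
fV = (1/ρ)|∂P/∂n| + V²/R  →  V² − fR·V + fR·V_g = 0
With fR = 6.39×10⁻⁵ × 1201×10³ m = 76.7 m/s:
V = [fR − √((fR)² − 4 fR V_g)]/2 = [76.7 − √(76.7² − 4×76.7×16)]/2 = 22.7 m/s
Supergeostrophic (V > V_g = 16 m/s), as expected around a high.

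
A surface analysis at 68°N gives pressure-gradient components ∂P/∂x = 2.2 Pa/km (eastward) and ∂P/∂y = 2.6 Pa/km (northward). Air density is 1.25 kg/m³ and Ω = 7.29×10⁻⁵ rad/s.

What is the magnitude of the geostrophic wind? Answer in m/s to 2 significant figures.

20 m/s

Coriolis parameter at 68°N:
f = 2Ω sin φ = 2 × 7.29×10⁻⁵ × sin 68° = 1.35×10⁻⁴ s⁻¹
Component geostrophic relations (x east, y north):
u_g = −(1/(fρ)) ∂P/∂y,  v_g = (1/(fρ)) ∂P/∂x
u_g = −(2.6×10⁻³)/(1.35×10⁻⁴ × 1.25) = −15.4 m/s;  v_g = (2.2×10⁻³)/(1.35×10⁻⁴ × 1.25) = 13.0 m/s
|V_g| = √(u_g² + v_g²) = 20.2 m/s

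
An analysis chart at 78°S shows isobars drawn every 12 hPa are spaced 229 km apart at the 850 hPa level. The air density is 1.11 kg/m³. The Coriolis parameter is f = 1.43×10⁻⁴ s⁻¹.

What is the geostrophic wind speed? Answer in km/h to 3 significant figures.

119 km/h

Pressure gradient: |∂P/∂n| = 1200 Pa / 229000 m = 5.24×10⁻³ Pa/m
Geostrophic balance (pressure-gradient force = Coriolis force):
V_g = (1/(fρ)) |∂P/∂n| = 5.24×10⁻³ / (1.43×10⁻⁴ × 1.11) = 33.0 m/s
Converting: 33.0 m/s × 3.6 = 119 km/h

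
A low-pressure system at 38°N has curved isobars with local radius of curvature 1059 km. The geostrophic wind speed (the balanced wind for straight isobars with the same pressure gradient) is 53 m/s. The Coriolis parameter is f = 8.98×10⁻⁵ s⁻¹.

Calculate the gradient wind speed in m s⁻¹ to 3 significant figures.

Around a low, centrifugal force acts outward with Coriolis, so pressure-gradient force balances both:
(1/ρ)|∂P/∂n| = fV + V²/R  →  V² + fR·V − fR·V_g = 0
With fR = 8.98×10⁻⁵ × 1059×10³ m = 95.1 m/s:
V = [−fR + √((fR)² + 4 fR V_g)]/2 = [−95.1 + √(95.1² + 4×95.1×53)]/2 = 37.9 m/s
Subgeostrophic (V < V_g = 53 m/s), as expected around a low.

37.9 m s⁻¹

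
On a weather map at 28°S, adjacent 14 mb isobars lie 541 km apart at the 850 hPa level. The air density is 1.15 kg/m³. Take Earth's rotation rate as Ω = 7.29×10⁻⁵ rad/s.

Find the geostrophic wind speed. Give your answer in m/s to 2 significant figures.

Coriolis parameter at 28°S:
f = 2Ω sin φ = 2 × 7.29×10⁻⁵ × sin 28° = 6.84×10⁻⁵ s⁻¹
Pressure gradient: |∂P/∂n| = 1400 Pa / 541000 m = 2.59×10⁻³ Pa/m
Geostrophic balance (pressure-gradient force = Coriolis force):
V_g = (1/(fρ)) |∂P/∂n| = 2.59×10⁻³ / (6.84×10⁻⁵ × 1.15) = 32.9 m/s

33 m/s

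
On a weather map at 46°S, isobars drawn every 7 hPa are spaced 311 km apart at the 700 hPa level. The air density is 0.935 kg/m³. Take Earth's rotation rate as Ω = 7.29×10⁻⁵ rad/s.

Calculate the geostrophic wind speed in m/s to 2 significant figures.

Coriolis parameter at 46°S:
f = 2Ω sin φ = 2 × 7.29×10⁻⁵ × sin 46° = 1.05×10⁻⁴ s⁻¹
Pressure gradient: |∂P/∂n| = 700 Pa / 311000 m = 2.25×10⁻³ Pa/m
Geostrophic balance (pressure-gradient force = Coriolis force):
V_g = (1/(fρ)) |∂P/∂n| = 2.25×10⁻³ / (1.05×10⁻⁴ × 0.935) = 23.0 m/s

23 m/s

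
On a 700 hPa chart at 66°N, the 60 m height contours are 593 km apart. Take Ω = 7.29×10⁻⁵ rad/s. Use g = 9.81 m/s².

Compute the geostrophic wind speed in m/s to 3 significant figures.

Coriolis parameter at 66°N:
f = 2Ω sin φ = 2 × 7.29×10⁻⁵ × sin 66° = 1.33×10⁻⁴ s⁻¹
Height gradient: |∂Z/∂n| = 60 m / 593000 m = 1.01×10⁻⁴
On a pressure surface, geostrophic balance gives V_g = (g/f)|∂Z/∂n|:
V_g = 9.81 × 1.01×10⁻⁴ / 1.33×10⁻⁴ = 7.45 m/s

7.45 m/s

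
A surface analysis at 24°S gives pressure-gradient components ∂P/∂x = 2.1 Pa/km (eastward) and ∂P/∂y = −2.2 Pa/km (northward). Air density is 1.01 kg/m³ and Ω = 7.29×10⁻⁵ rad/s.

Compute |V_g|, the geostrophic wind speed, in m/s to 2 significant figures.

Coriolis parameter at 24°S:
f = 2Ω sin φ = 2 × 7.29×10⁻⁵ × sin 24° = 5.93×10⁻⁵ s⁻¹
In the Southern Hemisphere f is negative: f = −5.93×10⁻⁵ s⁻¹.
Component geostrophic relations (x east, y north):
u_g = −(1/(fρ)) ∂P/∂y,  v_g = (1/(fρ)) ∂P/∂x
u_g = −(−2.2×10⁻³)/(−5.93×10⁻⁵ × 1.01) = −36.7 m/s;  v_g = (2.1×10⁻³)/(−5.93×10⁻⁵ × 1.01) = −35.1 m/s
|V_g| = √(u_g² + v_g²) = 50.8 m/s

51 m/s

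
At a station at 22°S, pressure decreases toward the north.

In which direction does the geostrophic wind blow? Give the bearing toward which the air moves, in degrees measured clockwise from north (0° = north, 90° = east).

The pressure-gradient force points toward the north (bearing 000°).
Geostrophic balance: in the Southern Hemisphere the Coriolis force deflects motion to the left, so the geostrophic wind blows 90° to the left of the pressure-gradient force (low pressure on the right).
Rotating 000° by 90° counterclockwise gives 270° — the wind blows toward the west.

270°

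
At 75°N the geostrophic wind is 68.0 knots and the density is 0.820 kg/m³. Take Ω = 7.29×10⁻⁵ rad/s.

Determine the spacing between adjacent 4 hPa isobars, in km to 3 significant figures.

Coriolis parameter at 75°N:
f = 2Ω sin φ = 2 × 7.29×10⁻⁵ × sin 75° = 1.41×10⁻⁴ s⁻¹
Wind speed in SI: 68.0 knots = 35.0 m/s
Geostrophic balance rearranged: |∂P/∂n| = f ρ V_g
|∂P/∂n| = 1.41×10⁻⁴ × 0.820 × 35.0 = 4.04×10⁻³ Pa/m
Isobar spacing: Δn = ΔP/|∂P/∂n| = 400 Pa / 4.04×10⁻³ Pa/m = 99014 m ≈ 99.0 km

99.0 km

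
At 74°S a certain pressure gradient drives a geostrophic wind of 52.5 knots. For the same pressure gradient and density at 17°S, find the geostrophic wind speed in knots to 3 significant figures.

With the same pressure gradient and density, V_g ∝ 1/f ∝ 1/sin φ.
V₂ = V₁ · sin φ₁ / sin φ₂ = 52.5 × sin 74° / sin 17°
V₂ = 52.5 × 0.9613/0.2924 = 173 knots

173 knots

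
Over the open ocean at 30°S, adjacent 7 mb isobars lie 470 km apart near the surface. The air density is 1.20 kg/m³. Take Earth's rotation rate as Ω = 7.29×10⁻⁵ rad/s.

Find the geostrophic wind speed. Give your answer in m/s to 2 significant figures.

Coriolis parameter at 30°S:
f = 2Ω sin φ = 2 × 7.29×10⁻⁵ × sin 30° = 7.29×10⁻⁵ s⁻¹
Pressure gradient: |∂P/∂n| = 700 Pa / 470000 m = 1.49×10⁻³ Pa/m
Geostrophic balance (pressure-gradient force = Coriolis force):
V_g = (1/(fρ)) |∂P/∂n| = 1.49×10⁻³ / (7.29×10⁻⁵ × 1.20) = 17.0 m/s

17 m/s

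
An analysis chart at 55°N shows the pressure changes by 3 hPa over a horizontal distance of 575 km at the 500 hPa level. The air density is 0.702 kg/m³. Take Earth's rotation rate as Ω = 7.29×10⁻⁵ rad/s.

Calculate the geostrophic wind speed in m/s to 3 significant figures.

6.22 m/s

Coriolis parameter at 55°N:
f = 2Ω sin φ = 2 × 7.29×10⁻⁵ × sin 55° = 1.19×10⁻⁴ s⁻¹
Pressure gradient: |∂P/∂n| = 300 Pa / 575000 m = 5.22×10⁻⁴ Pa/m
Geostrophic balance (pressure-gradient force = Coriolis force):
V_g = (1/(fρ)) |∂P/∂n| = 5.22×10⁻⁴ / (1.19×10⁻⁴ × 0.702) = 6.22 m/s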